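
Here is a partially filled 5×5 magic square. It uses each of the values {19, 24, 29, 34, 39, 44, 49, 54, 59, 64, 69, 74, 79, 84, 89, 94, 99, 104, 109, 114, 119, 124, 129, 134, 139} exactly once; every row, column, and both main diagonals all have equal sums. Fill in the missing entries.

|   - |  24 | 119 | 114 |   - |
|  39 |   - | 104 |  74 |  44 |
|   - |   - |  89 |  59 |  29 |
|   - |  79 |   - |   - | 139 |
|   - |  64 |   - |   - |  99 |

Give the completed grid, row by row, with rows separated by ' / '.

The 25 entries sum to 1975, so each line sums to 1975/5 = 395.
Row 2 needs 395; the known cells sum to 261, so (2,2) = 134.
Using column 2: 24 + 134 + 79 + 64 + ? → (3,2) = 395 − 301 = 94.
From column 5, 395 − (44 + 29 + 139 + 99) gives (1,5) = 84.
Anti-diagonal needs 395; the known cells sum to 326, so (5,1) = 69.
Row 1 must total 395; the given cells sum to 341, so (1,1) = 54.
Row 3 must total 395; the given cells sum to 271, so (3,1) = 124.
Column 1 must total 395; the given cells sum to 286, so (4,1) = 109.
Main diagonal must total 395; the given cells sum to 376, so (4,4) = 19.
Using row 4: 109 + 79 + 19 + 139 + ? → (4,3) = 395 − 346 = 49.
The remaining cell in column 3 is (5,3) = 395 − 361 = 34.
Column 4 must total 395; the given cells sum to 266, so (5,4) = 129.

54 24 119 114 84 / 39 134 104 74 44 / 124 94 89 59 29 / 109 79 49 19 139 / 69 64 34 129 99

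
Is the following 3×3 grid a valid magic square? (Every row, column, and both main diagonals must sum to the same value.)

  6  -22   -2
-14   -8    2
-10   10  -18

Row 1: 6 + (-22) + (-2) = -18.
Row 2: -14 + (-8) + 2 = -20.
Row 3: -10 + 10 + (-18) = -18.
Column 1: 6 + (-14) + (-10) = -18.
Column 2: -22 + (-8) + 10 = -20.
Column 3: -2 + 2 + (-18) = -18.
Main diagonal: 6 + (-8) + (-18) = -20.
Anti-diagonal: -2 + (-8) + (-10) = -20.

No — row 1 sums to -18 but anti-diagonal sums to -20.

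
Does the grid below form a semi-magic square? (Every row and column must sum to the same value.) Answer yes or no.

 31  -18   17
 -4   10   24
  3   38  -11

Row 1: 31 + (-18) + 17 = 30.
Row 2: -4 + 10 + 24 = 30.
Row 3: 3 + 38 + (-11) = 30.
Column 1: 31 + (-4) + 3 = 30.
Column 2: -18 + 10 + 38 = 30.
Column 3: 17 + 24 + (-11) = 30.
All lines sum to 30.

Yes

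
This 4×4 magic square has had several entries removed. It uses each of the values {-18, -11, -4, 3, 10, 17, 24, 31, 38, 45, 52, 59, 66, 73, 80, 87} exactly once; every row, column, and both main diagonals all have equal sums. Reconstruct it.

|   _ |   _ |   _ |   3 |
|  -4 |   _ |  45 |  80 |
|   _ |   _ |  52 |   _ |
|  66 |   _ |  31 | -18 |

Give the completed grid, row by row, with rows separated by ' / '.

87 38 10 3 / -4 17 45 80 / -11 24 52 73 / 66 59 31 -18

The 16 entries sum to 552, so each line sums to 552/4 = 138.
Row 2 needs 138; the known cells sum to 121, so (2,2) = 17.
The remaining cell in row 4 is (4,2) = 138 − 79 = 59.
Column 3: 45 + 52 + 31 + ? = 138, so (1,3) = 10.
The remaining cell in column 4 is (3,4) = 138 − 65 = 73.
Main diagonal must total 138; the given cells sum to 51, so (1,1) = 87.
The remaining cell in anti-diagonal is (3,2) = 138 − 114 = 24.
The remaining cell in row 1 is (1,2) = 138 − 100 = 38.
Row 3 needs 138; the known cells sum to 149, so (3,1) = -11.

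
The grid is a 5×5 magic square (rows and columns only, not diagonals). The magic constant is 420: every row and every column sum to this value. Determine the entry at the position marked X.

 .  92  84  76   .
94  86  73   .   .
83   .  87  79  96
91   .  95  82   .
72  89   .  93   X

Row 3 must total 420; the given cells sum to 345, so (3,2) = 75.
Column 1 needs 420; the known cells sum to 340, so (1,1) = 80.
From column 2, 420 − (92 + 86 + 75 + 89) gives (4,2) = 78.
The remaining cell in column 3 is (5,3) = 420 − 339 = 81.
Column 4 needs 420; the known cells sum to 330, so (2,4) = 90.
Using row 1: 80 + 92 + 84 + 76 + ? → (1,5) = 420 − 332 = 88.
The remaining cell in row 2 is (2,5) = 420 − 343 = 77.
Using row 4: 91 + 78 + 95 + 82 + ? → (4,5) = 420 − 346 = 74.
Using row 5: 72 + 89 + 81 + 93 + ? → (5,5) = 420 − 335 = 85.

85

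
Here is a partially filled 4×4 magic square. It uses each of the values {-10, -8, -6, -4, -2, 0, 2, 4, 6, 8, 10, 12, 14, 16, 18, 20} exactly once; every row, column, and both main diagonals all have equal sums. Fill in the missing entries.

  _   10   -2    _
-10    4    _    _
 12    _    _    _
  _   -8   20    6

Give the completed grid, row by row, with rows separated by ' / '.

16 10 -2 -4 / -10 4 8 18 / 12 14 -6 0 / 2 -8 20 6

The 16 entries sum to 80, so each line sums to 80/4 = 20.
From row 4, 20 − (-8 + 20 + 6) gives (4,1) = 2.
The remaining cell in column 1 is (1,1) = 20 − 4 = 16.
Column 2 needs 20; the known cells sum to 6, so (3,2) = 14.
Main diagonal: 16 + 4 + 6 + ? = 20, so (3,3) = -6.
The remaining cell in row 1 is (1,4) = 20 − 24 = -4.
Row 3 must total 20; the given cells sum to 20, so (3,4) = 0.
Column 3 must total 20; the given cells sum to 12, so (2,3) = 8.
Column 4: -4 + 0 + 6 + ? = 20, so (2,4) = 18.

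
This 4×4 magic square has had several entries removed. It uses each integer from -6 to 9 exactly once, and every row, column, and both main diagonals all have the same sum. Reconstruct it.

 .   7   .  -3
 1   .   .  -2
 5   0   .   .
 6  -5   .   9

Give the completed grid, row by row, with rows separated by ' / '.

-6 7 8 -3 / 1 4 3 -2 / 5 0 -1 2 / 6 -5 -4 9

The entries are -6 through 9, which sum to 24, so each line sums to 24/4 = 6.
Row 4 must total 6; the given cells sum to 10, so (4,3) = -4.
The remaining cell in column 1 is (1,1) = 6 − 12 = -6.
Column 2: 7 + 0 + (-5) + ? = 6, so (2,2) = 4.
From column 4, 6 − (-3 + (-2) + 9) gives (3,4) = 2.
Main diagonal needs 6; the known cells sum to 7, so (3,3) = -1.
Anti-diagonal: -3 + 0 + 6 + ? = 6, so (2,3) = 3.
Row 1 must total 6; the given cells sum to -2, so (1,3) = 8.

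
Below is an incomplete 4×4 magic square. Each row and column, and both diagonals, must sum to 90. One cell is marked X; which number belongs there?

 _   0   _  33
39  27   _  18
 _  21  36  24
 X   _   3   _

30

Row 2: 39 + 27 + 18 + ? = 90, so (2,3) = 6.
From row 3, 90 − (21 + 36 + 24) gives (3,1) = 9.
Column 2 needs 90; the known cells sum to 48, so (4,2) = 42.
Using column 3: 6 + 36 + 3 + ? → (1,3) = 90 − 45 = 45.
From column 4, 90 − (33 + 18 + 24) gives (4,4) = 15.
The remaining cell in main diagonal is (1,1) = 90 − 78 = 12.
Anti-diagonal: 33 + 6 + 21 + ? = 90, so (4,1) = 30.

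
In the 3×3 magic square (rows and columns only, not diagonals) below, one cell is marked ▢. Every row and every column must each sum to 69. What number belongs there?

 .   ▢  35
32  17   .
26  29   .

Row 2 must total 69; the given cells sum to 49, so (2,3) = 20.
From row 3, 69 − (26 + 29) gives (3,3) = 14.
Column 1 needs 69; the known cells sum to 58, so (1,1) = 11.
Column 2 needs 69; the known cells sum to 46, so (1,2) = 23.

23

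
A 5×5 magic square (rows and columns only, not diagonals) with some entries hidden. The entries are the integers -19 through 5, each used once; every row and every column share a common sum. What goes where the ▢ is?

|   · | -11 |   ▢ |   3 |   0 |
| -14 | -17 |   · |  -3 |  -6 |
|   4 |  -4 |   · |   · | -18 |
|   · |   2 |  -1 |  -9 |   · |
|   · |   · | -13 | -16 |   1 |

-19

The entries are -19 through 5, which sum to -175, so each line sums to -175/5 = -35.
The remaining cell in row 2 is (2,3) = -35 − (-40) = 5.
Column 2: -11 + (-17) + (-4) + 2 + ? = -35, so (5,2) = -5.
From column 4, -35 − (3 + (-3) + (-9) + (-16)) gives (3,4) = -10.
Using column 5: 0 + (-6) + (-18) + 1 + ? → (4,5) = -35 − (-23) = -12.
The remaining cell in row 3 is (3,3) = -35 − (-28) = -7.
Row 4: 2 + (-1) + (-9) + (-12) + ? = -35, so (4,1) = -15.
Using row 5: -5 + (-13) + (-16) + 1 + ? → (5,1) = -35 − (-33) = -2.
The remaining cell in column 1 is (1,1) = -35 − (-27) = -8.
Column 3: 5 + (-7) + (-1) + (-13) + ? = -35, so (1,3) = -19.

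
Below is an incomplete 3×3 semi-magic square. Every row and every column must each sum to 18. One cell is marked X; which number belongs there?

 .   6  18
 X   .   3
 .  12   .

From row 1, 18 − (6 + 18) gives (1,1) = -6.
The remaining cell in column 2 is (2,2) = 18 − 18 = 0.
Column 3 must total 18; the given cells sum to 21, so (3,3) = -3.
Row 2 must total 18; the given cells sum to 3, so (2,1) = 15.

15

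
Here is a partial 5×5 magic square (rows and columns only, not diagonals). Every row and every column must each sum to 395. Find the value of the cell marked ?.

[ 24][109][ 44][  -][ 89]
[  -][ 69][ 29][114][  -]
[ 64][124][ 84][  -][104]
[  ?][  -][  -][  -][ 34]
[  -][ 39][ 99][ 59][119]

94

The remaining cell in row 1 is (1,4) = 395 − 266 = 129.
From row 3, 395 − (64 + 124 + 84 + 104) gives (3,4) = 19.
Row 5 needs 395; the known cells sum to 316, so (5,1) = 79.
From column 2, 395 − (109 + 69 + 124 + 39) gives (4,2) = 54.
Column 3: 44 + 29 + 84 + 99 + ? = 395, so (4,3) = 139.
From column 4, 395 − (129 + 114 + 19 + 59) gives (4,4) = 74.
Column 5 needs 395; the known cells sum to 346, so (2,5) = 49.
Row 2: 69 + 29 + 114 + 49 + ? = 395, so (2,1) = 134.
Row 4 must total 395; the given cells sum to 301, so (4,1) = 94.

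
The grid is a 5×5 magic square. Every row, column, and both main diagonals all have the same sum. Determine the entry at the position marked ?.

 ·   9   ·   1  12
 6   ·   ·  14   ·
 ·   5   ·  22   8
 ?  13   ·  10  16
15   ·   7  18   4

2

Column 4 is complete and sums to 65; that is the magic constant.
Using row 5: 15 + 7 + 18 + 4 + ? → (5,2) = 65 − 44 = 21.
Using column 2: 9 + 5 + 13 + 21 + ? → (2,2) = 65 − 48 = 17.
Column 5: 12 + 8 + 16 + 4 + ? = 65, so (2,5) = 25.
Anti-diagonal must total 65; the given cells sum to 54, so (3,3) = 11.
The remaining cell in row 2 is (2,3) = 65 − 62 = 3.
From row 3, 65 − (5 + 11 + 22 + 8) gives (3,1) = 19.
Main diagonal needs 65; the known cells sum to 42, so (1,1) = 23.
From row 1, 65 − (23 + 9 + 1 + 12) gives (1,3) = 20.
Column 1 needs 65; the known cells sum to 63, so (4,1) = 2.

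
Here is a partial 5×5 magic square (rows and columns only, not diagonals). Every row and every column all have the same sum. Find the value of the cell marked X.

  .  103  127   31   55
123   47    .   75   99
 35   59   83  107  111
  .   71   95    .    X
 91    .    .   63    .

Row 3 is complete and sums to 395; that is the magic constant.
Row 1: 103 + 127 + 31 + 55 + ? = 395, so (1,1) = 79.
From row 2, 395 − (123 + 47 + 75 + 99) gives (2,3) = 51.
Column 1: 79 + 123 + 35 + 91 + ? = 395, so (4,1) = 67.
The remaining cell in column 2 is (5,2) = 395 − 280 = 115.
From column 3, 395 − (127 + 51 + 83 + 95) gives (5,3) = 39.
The remaining cell in column 4 is (4,4) = 395 − 276 = 119.
Row 4 must total 395; the given cells sum to 352, so (4,5) = 43.

43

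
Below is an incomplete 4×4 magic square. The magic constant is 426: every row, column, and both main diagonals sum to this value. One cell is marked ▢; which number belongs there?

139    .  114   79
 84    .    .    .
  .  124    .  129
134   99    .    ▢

74

Row 1 must total 426; the given cells sum to 332, so (1,2) = 94.
Column 1 must total 426; the given cells sum to 357, so (3,1) = 69.
Column 2: 94 + 124 + 99 + ? = 426, so (2,2) = 109.
Anti-diagonal needs 426; the known cells sum to 337, so (2,3) = 89.
Row 2: 84 + 109 + 89 + ? = 426, so (2,4) = 144.
The remaining cell in row 3 is (3,3) = 426 − 322 = 104.
The remaining cell in column 3 is (4,3) = 426 − 307 = 119.
Column 4 must total 426; the given cells sum to 352, so (4,4) = 74.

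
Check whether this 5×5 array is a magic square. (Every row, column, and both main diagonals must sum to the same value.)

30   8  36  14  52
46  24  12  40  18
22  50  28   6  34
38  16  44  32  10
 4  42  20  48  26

Row 1: 30 + 8 + 36 + 14 + 52 = 140.
Row 2: 46 + 24 + 12 + 40 + 18 = 140.
Row 3: 22 + 50 + 28 + 6 + 34 = 140.
Row 4: 38 + 16 + 44 + 32 + 10 = 140.
Row 5: 4 + 42 + 20 + 48 + 26 = 140.
Column 1: 30 + 46 + 22 + 38 + 4 = 140.
Column 2: 8 + 24 + 50 + 16 + 42 = 140.
Column 3: 36 + 12 + 28 + 44 + 20 = 140.
Column 4: 14 + 40 + 6 + 32 + 48 = 140.
Column 5: 52 + 18 + 34 + 10 + 26 = 140.
Main diagonal: 30 + 24 + 28 + 32 + 26 = 140.
Anti-diagonal: 52 + 40 + 28 + 16 + 4 = 140.
All lines sum to 140.

Yes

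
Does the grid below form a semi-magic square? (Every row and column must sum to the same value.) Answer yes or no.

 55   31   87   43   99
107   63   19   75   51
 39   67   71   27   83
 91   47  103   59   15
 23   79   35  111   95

Row 1: 55 + 31 + 87 + 43 + 99 = 315.
Row 2: 107 + 63 + 19 + 75 + 51 = 315.
Row 3: 39 + 67 + 71 + 27 + 83 = 287.
Row 4: 91 + 47 + 103 + 59 + 15 = 315.
Row 5: 23 + 79 + 35 + 111 + 95 = 343.
Column 1: 55 + 107 + 39 + 91 + 23 = 315.
Column 2: 31 + 63 + 67 + 47 + 79 = 287.
Column 3: 87 + 19 + 71 + 103 + 35 = 315.
Column 4: 43 + 75 + 27 + 59 + 111 = 315.
Column 5: 99 + 51 + 83 + 15 + 95 = 343.

No — row 2 sums to 315 but column 2 sums to 287.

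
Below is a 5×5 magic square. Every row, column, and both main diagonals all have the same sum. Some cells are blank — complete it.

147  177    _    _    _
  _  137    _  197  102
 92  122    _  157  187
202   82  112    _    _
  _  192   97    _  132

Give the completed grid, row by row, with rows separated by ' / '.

147 177 182 87 117 / 107 137 167 197 102 / 92 122 152 157 187 / 202 82 112 142 172 / 162 192 97 127 132

Column 2 is already complete: 177 + 137 + 122 + 82 + 192 = 710, so that is the magic constant.
Row 3: 92 + 122 + 157 + 187 + ? = 710, so (3,3) = 152.
Main diagonal: 147 + 137 + 152 + 132 + ? = 710, so (4,4) = 142.
Using row 4: 202 + 82 + 112 + 142 + ? → (4,5) = 710 − 538 = 172.
The remaining cell in column 5 is (1,5) = 710 − 593 = 117.
Anti-diagonal must total 710; the given cells sum to 548, so (5,1) = 162.
From row 5, 710 − (162 + 192 + 97 + 132) gives (5,4) = 127.
From column 1, 710 − (147 + 92 + 202 + 162) gives (2,1) = 107.
From column 4, 710 − (197 + 157 + 142 + 127) gives (1,4) = 87.
Row 1: 147 + 177 + 87 + 117 + ? = 710, so (1,3) = 182.
Row 2 must total 710; the given cells sum to 543, so (2,3) = 167.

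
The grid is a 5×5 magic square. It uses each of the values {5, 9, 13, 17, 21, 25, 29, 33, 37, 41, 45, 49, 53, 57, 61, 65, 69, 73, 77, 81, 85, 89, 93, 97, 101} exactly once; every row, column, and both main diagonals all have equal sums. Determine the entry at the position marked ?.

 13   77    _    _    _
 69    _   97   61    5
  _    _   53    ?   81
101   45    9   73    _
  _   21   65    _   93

17

The 25 entries sum to 1325, so each line sums to 1325/5 = 265.
Row 2: 69 + 97 + 61 + 5 + ? = 265, so (2,2) = 33.
From row 4, 265 − (101 + 45 + 9 + 73) gives (4,5) = 37.
Using column 2: 77 + 33 + 45 + 21 + ? → (3,2) = 265 − 176 = 89.
Column 3: 97 + 53 + 9 + 65 + ? = 265, so (1,3) = 41.
Using column 5: 5 + 81 + 37 + 93 + ? → (1,5) = 265 − 216 = 49.
Using anti-diagonal: 49 + 61 + 53 + 45 + ? → (5,1) = 265 − 208 = 57.
Row 1: 13 + 77 + 41 + 49 + ? = 265, so (1,4) = 85.
Using row 5: 57 + 21 + 65 + 93 + ? → (5,4) = 265 − 236 = 29.
Column 1 needs 265; the known cells sum to 240, so (3,1) = 25.
Column 4 must total 265; the given cells sum to 248, so (3,4) = 17.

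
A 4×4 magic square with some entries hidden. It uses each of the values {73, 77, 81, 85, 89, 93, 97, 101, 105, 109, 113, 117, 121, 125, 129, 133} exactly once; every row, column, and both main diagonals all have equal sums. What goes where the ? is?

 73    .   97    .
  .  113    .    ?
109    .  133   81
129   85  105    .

The 16 entries sum to 1648, so each line sums to 1648/4 = 412.
Row 3 needs 412; the known cells sum to 323, so (3,2) = 89.
The remaining cell in row 4 is (4,4) = 412 − 319 = 93.
Column 1 must total 412; the given cells sum to 311, so (2,1) = 101.
Using column 2: 113 + 89 + 85 + ? → (1,2) = 412 − 287 = 125.
Using column 3: 97 + 133 + 105 + ? → (2,3) = 412 − 335 = 77.
Anti-diagonal: 77 + 89 + 129 + ? = 412, so (1,4) = 117.
Row 2: 101 + 113 + 77 + ? = 412, so (2,4) = 121.

121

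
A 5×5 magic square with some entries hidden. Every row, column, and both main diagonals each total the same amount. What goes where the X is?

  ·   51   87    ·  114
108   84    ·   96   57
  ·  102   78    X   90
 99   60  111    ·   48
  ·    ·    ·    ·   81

Column 5 is complete and sums to 390; that is the magic constant.
Row 2: 108 + 84 + 96 + 57 + ? = 390, so (2,3) = 45.
Row 4 needs 390; the known cells sum to 318, so (4,4) = 72.
Column 2 needs 390; the known cells sum to 297, so (5,2) = 93.
From column 3, 390 − (87 + 45 + 78 + 111) gives (5,3) = 69.
The remaining cell in main diagonal is (1,1) = 390 − 315 = 75.
Anti-diagonal needs 390; the known cells sum to 348, so (5,1) = 42.
Row 1 must total 390; the given cells sum to 327, so (1,4) = 63.
Using row 5: 42 + 93 + 69 + 81 + ? → (5,4) = 390 − 285 = 105.
From column 1, 390 − (75 + 108 + 99 + 42) gives (3,1) = 66.
From column 4, 390 − (63 + 96 + 72 + 105) gives (3,4) = 54.

54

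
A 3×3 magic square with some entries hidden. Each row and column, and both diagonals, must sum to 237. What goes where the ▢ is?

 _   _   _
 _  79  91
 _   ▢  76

The remaining cell in row 2 is (2,1) = 237 − 170 = 67.
Column 3: 91 + 76 + ? = 237, so (1,3) = 70.
From main diagonal, 237 − (79 + 76) gives (1,1) = 82.
Using anti-diagonal: 70 + 79 + ? → (3,1) = 237 − 149 = 88.
The remaining cell in row 1 is (1,2) = 237 − 152 = 85.
Row 3 must total 237; the given cells sum to 164, so (3,2) = 73.

73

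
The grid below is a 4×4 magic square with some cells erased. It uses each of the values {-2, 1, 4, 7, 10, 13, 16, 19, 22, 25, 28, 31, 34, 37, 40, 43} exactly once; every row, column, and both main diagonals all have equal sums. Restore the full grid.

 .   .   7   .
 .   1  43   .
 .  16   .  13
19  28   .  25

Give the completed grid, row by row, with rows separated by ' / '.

The 16 entries sum to 328, so each line sums to 328/4 = 82.
The remaining cell in row 4 is (4,3) = 82 − 72 = 10.
Column 2 needs 82; the known cells sum to 45, so (1,2) = 37.
Column 3: 7 + 43 + 10 + ? = 82, so (3,3) = 22.
Main diagonal must total 82; the given cells sum to 48, so (1,1) = 34.
Anti-diagonal: 43 + 16 + 19 + ? = 82, so (1,4) = 4.
Row 3 needs 82; the known cells sum to 51, so (3,1) = 31.
Using column 1: 34 + 31 + 19 + ? → (2,1) = 82 − 84 = -2.
Column 4: 4 + 13 + 25 + ? = 82, so (2,4) = 40.

34 37 7 4 / -2 1 43 40 / 31 16 22 13 / 19 28 10 25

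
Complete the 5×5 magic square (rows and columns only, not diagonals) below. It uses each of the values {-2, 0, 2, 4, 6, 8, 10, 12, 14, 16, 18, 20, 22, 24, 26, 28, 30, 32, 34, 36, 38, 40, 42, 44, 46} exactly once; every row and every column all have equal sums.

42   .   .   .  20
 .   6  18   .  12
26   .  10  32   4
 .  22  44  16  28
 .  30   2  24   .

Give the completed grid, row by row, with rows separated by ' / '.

The 25 entries sum to 550, so each line sums to 550/5 = 110.
From row 3, 110 − (26 + 10 + 32 + 4) gives (3,2) = 38.
Row 4 needs 110; the known cells sum to 110, so (4,1) = 0.
The remaining cell in column 2 is (1,2) = 110 − 96 = 14.
Column 3 must total 110; the given cells sum to 74, so (1,3) = 36.
The remaining cell in column 5 is (5,5) = 110 − 64 = 46.
The remaining cell in row 1 is (1,4) = 110 − 112 = -2.
The remaining cell in row 5 is (5,1) = 110 − 102 = 8.
Column 1: 42 + 26 + 0 + 8 + ? = 110, so (2,1) = 34.
Column 4 needs 110; the known cells sum to 70, so (2,4) = 40.

42 14 36 -2 20 / 34 6 18 40 12 / 26 38 10 32 4 / 0 22 44 16 28 / 8 30 2 24 46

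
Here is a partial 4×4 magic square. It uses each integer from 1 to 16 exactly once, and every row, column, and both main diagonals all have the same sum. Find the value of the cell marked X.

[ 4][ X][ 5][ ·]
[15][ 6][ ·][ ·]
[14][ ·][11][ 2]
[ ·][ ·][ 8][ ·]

9

The entries are 1 through 16, which sum to 136, so each line sums to 136/4 = 34.
From row 3, 34 − (14 + 11 + 2) gives (3,2) = 7.
The remaining cell in column 1 is (4,1) = 34 − 33 = 1.
From column 3, 34 − (5 + 11 + 8) gives (2,3) = 10.
Using main diagonal: 4 + 6 + 11 + ? → (4,4) = 34 − 21 = 13.
The remaining cell in anti-diagonal is (1,4) = 34 − 18 = 16.
From row 1, 34 − (4 + 5 + 16) gives (1,2) = 9.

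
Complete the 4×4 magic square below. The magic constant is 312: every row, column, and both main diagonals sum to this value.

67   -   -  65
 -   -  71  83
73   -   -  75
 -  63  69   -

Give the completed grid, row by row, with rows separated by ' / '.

The remaining cell in column 4 is (4,4) = 312 − 223 = 89.
Row 4 must total 312; the given cells sum to 221, so (4,1) = 91.
Column 1: 67 + 73 + 91 + ? = 312, so (2,1) = 81.
Anti-diagonal must total 312; the given cells sum to 227, so (3,2) = 85.
Row 2: 81 + 71 + 83 + ? = 312, so (2,2) = 77.
Row 3 needs 312; the known cells sum to 233, so (3,3) = 79.
From column 2, 312 − (77 + 85 + 63) gives (1,2) = 87.
Column 3 must total 312; the given cells sum to 219, so (1,3) = 93.

67 87 93 65 / 81 77 71 83 / 73 85 79 75 / 91 63 69 89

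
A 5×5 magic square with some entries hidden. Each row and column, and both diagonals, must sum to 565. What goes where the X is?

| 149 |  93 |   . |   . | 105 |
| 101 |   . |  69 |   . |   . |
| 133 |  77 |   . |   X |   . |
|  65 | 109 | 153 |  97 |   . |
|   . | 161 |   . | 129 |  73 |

Row 4 needs 565; the known cells sum to 424, so (4,5) = 141.
Column 1 must total 565; the given cells sum to 448, so (5,1) = 117.
Column 2 needs 565; the known cells sum to 440, so (2,2) = 125.
From main diagonal, 565 − (149 + 125 + 97 + 73) gives (3,3) = 121.
Anti-diagonal needs 565; the known cells sum to 452, so (2,4) = 113.
Using row 2: 101 + 125 + 69 + 113 + ? → (2,5) = 565 − 408 = 157.
The remaining cell in row 5 is (5,3) = 565 − 480 = 85.
The remaining cell in column 3 is (1,3) = 565 − 428 = 137.
Column 5 must total 565; the given cells sum to 476, so (3,5) = 89.
Row 1: 149 + 93 + 137 + 105 + ? = 565, so (1,4) = 81.
The remaining cell in row 3 is (3,4) = 565 − 420 = 145.

145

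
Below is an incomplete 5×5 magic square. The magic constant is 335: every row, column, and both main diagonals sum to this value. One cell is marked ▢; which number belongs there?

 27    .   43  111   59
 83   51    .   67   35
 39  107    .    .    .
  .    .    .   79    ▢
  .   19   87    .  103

Using row 1: 27 + 43 + 111 + 59 + ? → (1,2) = 335 − 240 = 95.
From row 2, 335 − (83 + 51 + 67 + 35) gives (2,3) = 99.
Column 2 needs 335; the known cells sum to 272, so (4,2) = 63.
Using main diagonal: 27 + 51 + 79 + 103 + ? → (3,3) = 335 − 260 = 75.
Using anti-diagonal: 59 + 67 + 75 + 63 + ? → (5,1) = 335 − 264 = 71.
Using row 5: 71 + 19 + 87 + 103 + ? → (5,4) = 335 − 280 = 55.
Column 1 needs 335; the known cells sum to 220, so (4,1) = 115.
Column 3 needs 335; the known cells sum to 304, so (4,3) = 31.
The remaining cell in column 4 is (3,4) = 335 − 312 = 23.
Row 3 needs 335; the known cells sum to 244, so (3,5) = 91.
Row 4 must total 335; the given cells sum to 288, so (4,5) = 47.

47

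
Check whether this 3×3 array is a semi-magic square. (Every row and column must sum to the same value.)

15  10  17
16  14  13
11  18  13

No — row 1 sums to 42 but column 3 sums to 43.

Row 1: 15 + 10 + 17 = 42.
Row 2: 16 + 14 + 13 = 43.
Row 3: 11 + 18 + 13 = 42.
Column 1: 15 + 16 + 11 = 42.
Column 2: 10 + 14 + 18 = 42.
Column 3: 17 + 13 + 13 = 43.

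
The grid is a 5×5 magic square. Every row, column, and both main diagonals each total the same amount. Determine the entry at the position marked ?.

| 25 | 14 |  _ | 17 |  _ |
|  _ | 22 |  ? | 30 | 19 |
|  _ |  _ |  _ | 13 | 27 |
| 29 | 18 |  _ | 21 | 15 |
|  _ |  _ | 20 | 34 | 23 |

11

Column 4 is complete and sums to 115; that is the magic constant.
From row 4, 115 − (29 + 18 + 21 + 15) gives (4,3) = 32.
Using column 5: 19 + 27 + 15 + 23 + ? → (1,5) = 115 − 84 = 31.
Using main diagonal: 25 + 22 + 21 + 23 + ? → (3,3) = 115 − 91 = 24.
Anti-diagonal must total 115; the given cells sum to 103, so (5,1) = 12.
Row 1 must total 115; the given cells sum to 87, so (1,3) = 28.
Using row 5: 12 + 20 + 34 + 23 + ? → (5,2) = 115 − 89 = 26.
Column 2 must total 115; the given cells sum to 80, so (3,2) = 35.
Column 3: 28 + 24 + 32 + 20 + ? = 115, so (2,3) = 11.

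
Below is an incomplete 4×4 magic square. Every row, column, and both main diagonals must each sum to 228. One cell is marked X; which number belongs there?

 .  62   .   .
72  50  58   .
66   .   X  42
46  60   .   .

64

The remaining cell in row 2 is (2,4) = 228 − 180 = 48.
Column 1 must total 228; the given cells sum to 184, so (1,1) = 44.
Column 2: 62 + 50 + 60 + ? = 228, so (3,2) = 56.
From anti-diagonal, 228 − (58 + 56 + 46) gives (1,4) = 68.
Using row 1: 44 + 62 + 68 + ? → (1,3) = 228 − 174 = 54.
Row 3: 66 + 56 + 42 + ? = 228, so (3,3) = 64.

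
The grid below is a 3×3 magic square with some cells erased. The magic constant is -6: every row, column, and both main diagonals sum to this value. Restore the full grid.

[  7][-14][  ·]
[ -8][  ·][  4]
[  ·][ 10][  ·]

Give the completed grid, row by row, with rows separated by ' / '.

7 -14 1 / -8 -2 4 / -5 10 -11

From row 1, -6 − (7 + (-14)) gives (1,3) = 1.
The remaining cell in row 2 is (2,2) = -6 − (-4) = -2.
The remaining cell in column 1 is (3,1) = -6 − (-1) = -5.
Column 3: 1 + 4 + ? = -6, so (3,3) = -11.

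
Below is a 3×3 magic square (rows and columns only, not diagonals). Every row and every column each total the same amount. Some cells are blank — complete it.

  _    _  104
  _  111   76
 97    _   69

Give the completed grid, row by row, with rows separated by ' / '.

90 55 104 / 62 111 76 / 97 83 69

Column 3 is already complete: 104 + 76 + 69 = 249, so that is the magic constant.
Using row 2: 111 + 76 + ? → (2,1) = 249 − 187 = 62.
Using row 3: 97 + 69 + ? → (3,2) = 249 − 166 = 83.
Using column 1: 62 + 97 + ? → (1,1) = 249 − 159 = 90.
Column 2: 111 + 83 + ? = 249, so (1,2) = 55.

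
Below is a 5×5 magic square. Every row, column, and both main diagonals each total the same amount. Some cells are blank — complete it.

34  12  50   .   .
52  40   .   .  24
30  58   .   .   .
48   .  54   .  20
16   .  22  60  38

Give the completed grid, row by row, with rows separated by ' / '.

Column 1 is already complete: 34 + 52 + 30 + 48 + 16 = 180, so that is the magic constant.
From row 5, 180 − (16 + 22 + 60 + 38) gives (5,2) = 44.
From column 2, 180 − (12 + 40 + 58 + 44) gives (4,2) = 26.
Row 4: 48 + 26 + 54 + 20 + ? = 180, so (4,4) = 32.
Using main diagonal: 34 + 40 + 32 + 38 + ? → (3,3) = 180 − 144 = 36.
From column 3, 180 − (50 + 36 + 54 + 22) gives (2,3) = 18.
The remaining cell in row 2 is (2,4) = 180 − 134 = 46.
Anti-diagonal must total 180; the given cells sum to 124, so (1,5) = 56.
Row 1 must total 180; the given cells sum to 152, so (1,4) = 28.
Using column 4: 28 + 46 + 32 + 60 + ? → (3,4) = 180 − 166 = 14.
Using column 5: 56 + 24 + 20 + 38 + ? → (3,5) = 180 − 138 = 42.

34 12 50 28 56 / 52 40 18 46 24 / 30 58 36 14 42 / 48 26 54 32 20 / 16 44 22 60 38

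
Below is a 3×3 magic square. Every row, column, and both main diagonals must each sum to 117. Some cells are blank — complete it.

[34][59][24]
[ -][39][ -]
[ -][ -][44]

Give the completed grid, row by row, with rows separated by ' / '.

34 59 24 / 29 39 49 / 54 19 44

Column 2: 59 + 39 + ? = 117, so (3,2) = 19.
Using column 3: 24 + 44 + ? → (2,3) = 117 − 68 = 49.
From anti-diagonal, 117 − (24 + 39) gives (3,1) = 54.
Row 2 must total 117; the given cells sum to 88, so (2,1) = 29.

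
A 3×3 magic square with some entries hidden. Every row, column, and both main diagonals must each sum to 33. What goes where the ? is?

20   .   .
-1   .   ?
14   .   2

Row 3 needs 33; the known cells sum to 16, so (3,2) = 17.
The remaining cell in main diagonal is (2,2) = 33 − 22 = 11.
Anti-diagonal: 11 + 14 + ? = 33, so (1,3) = 8.
Row 1 needs 33; the known cells sum to 28, so (1,2) = 5.
Row 2 must total 33; the given cells sum to 10, so (2,3) = 23.

23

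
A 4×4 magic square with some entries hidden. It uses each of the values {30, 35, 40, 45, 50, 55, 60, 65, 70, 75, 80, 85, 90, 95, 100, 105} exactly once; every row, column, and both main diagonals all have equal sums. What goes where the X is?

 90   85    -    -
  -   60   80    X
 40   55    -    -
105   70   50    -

95

The 16 entries sum to 1080, so each line sums to 1080/4 = 270.
Row 4: 105 + 70 + 50 + ? = 270, so (4,4) = 45.
From column 1, 270 − (90 + 40 + 105) gives (2,1) = 35.
Main diagonal must total 270; the given cells sum to 195, so (3,3) = 75.
From anti-diagonal, 270 − (80 + 55 + 105) gives (1,4) = 30.
The remaining cell in row 1 is (1,3) = 270 − 205 = 65.
Row 2 needs 270; the known cells sum to 175, so (2,4) = 95.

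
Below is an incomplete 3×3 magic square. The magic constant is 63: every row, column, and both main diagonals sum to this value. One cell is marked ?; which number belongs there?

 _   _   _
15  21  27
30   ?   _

9

Column 1: 15 + 30 + ? = 63, so (1,1) = 18.
Main diagonal needs 63; the known cells sum to 39, so (3,3) = 24.
From anti-diagonal, 63 − (21 + 30) gives (1,3) = 12.
The remaining cell in row 1 is (1,2) = 63 − 30 = 33.
Row 3 must total 63; the given cells sum to 54, so (3,2) = 9.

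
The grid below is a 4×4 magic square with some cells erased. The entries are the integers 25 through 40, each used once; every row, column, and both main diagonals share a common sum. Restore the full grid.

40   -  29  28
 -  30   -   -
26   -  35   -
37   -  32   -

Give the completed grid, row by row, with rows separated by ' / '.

The entries are 25 through 40, which sum to 520, so each line sums to 520/4 = 130.
Row 1 must total 130; the given cells sum to 97, so (1,2) = 33.
Column 1 must total 130; the given cells sum to 103, so (2,1) = 27.
Column 3 must total 130; the given cells sum to 96, so (2,3) = 34.
Main diagonal must total 130; the given cells sum to 105, so (4,4) = 25.
Anti-diagonal: 28 + 34 + 37 + ? = 130, so (3,2) = 31.
Row 2 needs 130; the known cells sum to 91, so (2,4) = 39.
From row 3, 130 − (26 + 31 + 35) gives (3,4) = 38.
From row 4, 130 − (37 + 32 + 25) gives (4,2) = 36.

40 33 29 28 / 27 30 34 39 / 26 31 35 38 / 37 36 32 25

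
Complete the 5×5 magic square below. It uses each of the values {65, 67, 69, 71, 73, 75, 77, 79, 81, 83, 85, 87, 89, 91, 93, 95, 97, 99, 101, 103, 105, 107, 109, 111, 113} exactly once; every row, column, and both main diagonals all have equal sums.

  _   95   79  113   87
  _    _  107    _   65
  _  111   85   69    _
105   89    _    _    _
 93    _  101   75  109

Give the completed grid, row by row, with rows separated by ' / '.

71 95 79 113 87 / 99 83 107 91 65 / 77 111 85 69 103 / 105 89 73 97 81 / 93 67 101 75 109

The 25 entries sum to 2225, so each line sums to 2225/5 = 445.
Row 1 needs 445; the known cells sum to 374, so (1,1) = 71.
Row 5: 93 + 101 + 75 + 109 + ? = 445, so (5,2) = 67.
Using column 2: 95 + 111 + 89 + 67 + ? → (2,2) = 445 − 362 = 83.
From column 3, 445 − (79 + 107 + 85 + 101) gives (4,3) = 73.
Main diagonal must total 445; the given cells sum to 348, so (4,4) = 97.
Anti-diagonal needs 445; the known cells sum to 354, so (2,4) = 91.
Using row 2: 83 + 107 + 91 + 65 + ? → (2,1) = 445 − 346 = 99.
Row 4 must total 445; the given cells sum to 364, so (4,5) = 81.
From column 1, 445 − (71 + 99 + 105 + 93) gives (3,1) = 77.
The remaining cell in column 5 is (3,5) = 445 − 342 = 103.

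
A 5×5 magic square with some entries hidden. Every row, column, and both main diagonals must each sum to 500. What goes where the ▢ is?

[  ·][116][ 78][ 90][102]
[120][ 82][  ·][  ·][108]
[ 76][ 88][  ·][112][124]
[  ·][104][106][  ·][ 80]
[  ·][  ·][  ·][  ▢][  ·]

84

From row 1, 500 − (116 + 78 + 90 + 102) gives (1,1) = 114.
Row 3 must total 500; the given cells sum to 400, so (3,3) = 100.
Column 2 must total 500; the given cells sum to 390, so (5,2) = 110.
From column 5, 500 − (102 + 108 + 124 + 80) gives (5,5) = 86.
From main diagonal, 500 − (114 + 82 + 100 + 86) gives (4,4) = 118.
Row 4 must total 500; the given cells sum to 408, so (4,1) = 92.
Using column 1: 114 + 120 + 76 + 92 + ? → (5,1) = 500 − 402 = 98.
Anti-diagonal must total 500; the given cells sum to 404, so (2,4) = 96.
Row 2 needs 500; the known cells sum to 406, so (2,3) = 94.
Using column 3: 78 + 94 + 100 + 106 + ? → (5,3) = 500 − 378 = 122.
Column 4 needs 500; the known cells sum to 416, so (5,4) = 84.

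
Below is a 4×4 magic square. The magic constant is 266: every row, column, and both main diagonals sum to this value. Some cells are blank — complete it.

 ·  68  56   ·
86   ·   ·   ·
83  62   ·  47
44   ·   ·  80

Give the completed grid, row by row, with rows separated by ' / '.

53 68 56 89 / 86 59 71 50 / 83 62 74 47 / 44 77 65 80

Row 3: 83 + 62 + 47 + ? = 266, so (3,3) = 74.
From column 1, 266 − (86 + 83 + 44) gives (1,1) = 53.
The remaining cell in main diagonal is (2,2) = 266 − 207 = 59.
Row 1 must total 266; the given cells sum to 177, so (1,4) = 89.
From column 2, 266 − (68 + 59 + 62) gives (4,2) = 77.
Column 4 needs 266; the known cells sum to 216, so (2,4) = 50.
Anti-diagonal needs 266; the known cells sum to 195, so (2,3) = 71.
Row 4 must total 266; the given cells sum to 201, so (4,3) = 65.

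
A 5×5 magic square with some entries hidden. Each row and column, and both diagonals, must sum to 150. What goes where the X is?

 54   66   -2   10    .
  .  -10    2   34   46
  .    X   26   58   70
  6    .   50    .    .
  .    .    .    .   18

From row 1, 150 − (54 + 66 + (-2) + 10) gives (1,5) = 22.
Row 2: -10 + 2 + 34 + 46 + ? = 150, so (2,1) = 78.
From column 3, 150 − (-2 + 2 + 26 + 50) gives (5,3) = 74.
From column 5, 150 − (22 + 46 + 70 + 18) gives (4,5) = -6.
Main diagonal needs 150; the known cells sum to 88, so (4,4) = 62.
Row 4 needs 150; the known cells sum to 112, so (4,2) = 38.
From column 4, 150 − (10 + 34 + 58 + 62) gives (5,4) = -14.
Anti-diagonal must total 150; the given cells sum to 120, so (5,1) = 30.
Row 5 must total 150; the given cells sum to 108, so (5,2) = 42.
Using column 1: 54 + 78 + 6 + 30 + ? → (3,1) = 150 − 168 = -18.
The remaining cell in column 2 is (3,2) = 150 − 136 = 14.

14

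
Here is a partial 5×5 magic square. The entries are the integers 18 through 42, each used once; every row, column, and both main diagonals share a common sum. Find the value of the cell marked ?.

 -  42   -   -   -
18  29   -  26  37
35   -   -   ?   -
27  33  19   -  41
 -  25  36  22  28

The entries are 18 through 42, which sum to 750, so each line sums to 750/5 = 150.
The remaining cell in row 2 is (2,3) = 150 − 110 = 40.
Row 4 needs 150; the known cells sum to 120, so (4,4) = 30.
Using row 5: 25 + 36 + 22 + 28 + ? → (5,1) = 150 − 111 = 39.
Using column 1: 18 + 35 + 27 + 39 + ? → (1,1) = 150 − 119 = 31.
Column 2: 42 + 29 + 33 + 25 + ? = 150, so (3,2) = 21.
From main diagonal, 150 − (31 + 29 + 30 + 28) gives (3,3) = 32.
Anti-diagonal: 26 + 32 + 33 + 39 + ? = 150, so (1,5) = 20.
The remaining cell in column 3 is (1,3) = 150 − 127 = 23.
Column 5: 20 + 37 + 41 + 28 + ? = 150, so (3,5) = 24.
The remaining cell in row 1 is (1,4) = 150 − 116 = 34.
Row 3: 35 + 21 + 32 + 24 + ? = 150, so (3,4) = 38.

38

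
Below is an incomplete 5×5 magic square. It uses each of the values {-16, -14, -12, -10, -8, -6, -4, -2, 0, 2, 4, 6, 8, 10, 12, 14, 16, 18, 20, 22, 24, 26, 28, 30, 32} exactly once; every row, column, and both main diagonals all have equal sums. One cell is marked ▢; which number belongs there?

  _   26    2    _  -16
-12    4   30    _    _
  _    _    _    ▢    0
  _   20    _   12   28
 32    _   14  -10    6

24

The 25 entries sum to 200, so each line sums to 200/5 = 40.
Row 5 needs 40; the known cells sum to 42, so (5,2) = -2.
Column 2 must total 40; the given cells sum to 48, so (3,2) = -8.
Column 5: -16 + 0 + 28 + 6 + ? = 40, so (2,5) = 22.
The remaining cell in row 2 is (2,4) = 40 − 44 = -4.
Anti-diagonal needs 40; the known cells sum to 32, so (3,3) = 8.
Column 3 needs 40; the known cells sum to 54, so (4,3) = -14.
Using main diagonal: 4 + 8 + 12 + 6 + ? → (1,1) = 40 − 30 = 10.
Row 1: 10 + 26 + 2 + (-16) + ? = 40, so (1,4) = 18.
The remaining cell in row 4 is (4,1) = 40 − 46 = -6.
The remaining cell in column 1 is (3,1) = 40 − 24 = 16.
Using column 4: 18 + (-4) + 12 + (-10) + ? → (3,4) = 40 − 16 = 24.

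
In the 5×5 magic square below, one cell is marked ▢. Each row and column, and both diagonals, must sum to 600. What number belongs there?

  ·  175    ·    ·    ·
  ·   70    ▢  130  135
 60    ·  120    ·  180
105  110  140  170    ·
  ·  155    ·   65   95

100

The remaining cell in row 4 is (4,5) = 600 − 525 = 75.
Column 2: 175 + 70 + 110 + 155 + ? = 600, so (3,2) = 90.
From column 5, 600 − (135 + 180 + 75 + 95) gives (1,5) = 115.
Main diagonal needs 600; the known cells sum to 455, so (1,1) = 145.
Using anti-diagonal: 115 + 130 + 120 + 110 + ? → (5,1) = 600 − 475 = 125.
The remaining cell in row 3 is (3,4) = 600 − 450 = 150.
Row 5: 125 + 155 + 65 + 95 + ? = 600, so (5,3) = 160.
Using column 1: 145 + 60 + 105 + 125 + ? → (2,1) = 600 − 435 = 165.
Column 4 needs 600; the known cells sum to 515, so (1,4) = 85.
Row 1: 145 + 175 + 85 + 115 + ? = 600, so (1,3) = 80.
Row 2 needs 600; the known cells sum to 500, so (2,3) = 100.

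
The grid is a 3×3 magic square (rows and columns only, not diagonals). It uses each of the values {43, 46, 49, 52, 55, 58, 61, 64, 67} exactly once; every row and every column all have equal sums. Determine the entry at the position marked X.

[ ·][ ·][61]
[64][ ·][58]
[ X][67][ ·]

The 9 entries sum to 495, so each line sums to 495/3 = 165.
Row 2 must total 165; the given cells sum to 122, so (2,2) = 43.
The remaining cell in column 2 is (1,2) = 165 − 110 = 55.
From column 3, 165 − (61 + 58) gives (3,3) = 46.
Row 1 must total 165; the given cells sum to 116, so (1,1) = 49.
Row 3 must total 165; the given cells sum to 113, so (3,1) = 52.

52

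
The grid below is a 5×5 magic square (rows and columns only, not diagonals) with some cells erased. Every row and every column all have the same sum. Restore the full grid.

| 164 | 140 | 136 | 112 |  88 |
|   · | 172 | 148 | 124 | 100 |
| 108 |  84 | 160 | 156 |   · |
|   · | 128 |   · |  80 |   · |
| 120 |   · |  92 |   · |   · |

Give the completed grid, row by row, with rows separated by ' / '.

164 140 136 112 88 / 96 172 148 124 100 / 108 84 160 156 132 / 152 128 104 80 176 / 120 116 92 168 144

Row 1 is already complete: 164 + 140 + 136 + 112 + 88 = 640, so that is the magic constant.
Using row 2: 172 + 148 + 124 + 100 + ? → (2,1) = 640 − 544 = 96.
Row 3 must total 640; the given cells sum to 508, so (3,5) = 132.
Column 1 must total 640; the given cells sum to 488, so (4,1) = 152.
The remaining cell in column 2 is (5,2) = 640 − 524 = 116.
Column 3 needs 640; the known cells sum to 536, so (4,3) = 104.
Column 4 needs 640; the known cells sum to 472, so (5,4) = 168.
From row 4, 640 − (152 + 128 + 104 + 80) gives (4,5) = 176.
Row 5 needs 640; the known cells sum to 496, so (5,5) = 144.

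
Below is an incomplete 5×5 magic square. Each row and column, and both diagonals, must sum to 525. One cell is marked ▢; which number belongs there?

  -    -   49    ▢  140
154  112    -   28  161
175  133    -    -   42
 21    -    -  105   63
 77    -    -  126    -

Using row 2: 154 + 112 + 28 + 161 + ? → (2,3) = 525 − 455 = 70.
Column 1: 154 + 175 + 21 + 77 + ? = 525, so (1,1) = 98.
Using column 5: 140 + 161 + 42 + 63 + ? → (5,5) = 525 − 406 = 119.
Main diagonal must total 525; the given cells sum to 434, so (3,3) = 91.
Anti-diagonal needs 525; the known cells sum to 336, so (4,2) = 189.
Row 3: 175 + 133 + 91 + 42 + ? = 525, so (3,4) = 84.
Row 4 needs 525; the known cells sum to 378, so (4,3) = 147.
Column 3 must total 525; the given cells sum to 357, so (5,3) = 168.
Column 4 must total 525; the given cells sum to 343, so (1,4) = 182.

182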